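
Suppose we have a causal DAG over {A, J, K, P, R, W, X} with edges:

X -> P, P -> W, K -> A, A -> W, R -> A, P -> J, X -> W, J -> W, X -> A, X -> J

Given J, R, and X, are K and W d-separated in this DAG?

No

Enumerating the 6 paths from K to W and testing each for blocking by {J, R, X}:
Path 1: K → A ← X → J ← P → W
  A is a collider here and neither A nor any of its descendants is conditioned on, so the collider stays closed — the path is blocked at A.
Path 2: K → A ← X → J → W
  A is a collider here and neither A nor any of its descendants is conditioned on, so the collider stays closed — the path is blocked at A.
Path 3: K → A ← X → P → J → W
  A is a collider here and neither A nor any of its descendants is conditioned on, so the collider stays closed — the path is blocked at A.
Path 4: K → A ← X → P → W
  A is a collider here and neither A nor any of its descendants is conditioned on, so the collider stays closed — the path is blocked at A.
Path 5: K → A ← X → W
  A is a collider here and neither A nor any of its descendants is conditioned on, so the collider stays closed — the path is blocked at A.
Path 6: K → A → W
  A is a chain and A is not conditioned on — no node blocks this path, so it is active.
At least one path is unblocked, so d-separation fails.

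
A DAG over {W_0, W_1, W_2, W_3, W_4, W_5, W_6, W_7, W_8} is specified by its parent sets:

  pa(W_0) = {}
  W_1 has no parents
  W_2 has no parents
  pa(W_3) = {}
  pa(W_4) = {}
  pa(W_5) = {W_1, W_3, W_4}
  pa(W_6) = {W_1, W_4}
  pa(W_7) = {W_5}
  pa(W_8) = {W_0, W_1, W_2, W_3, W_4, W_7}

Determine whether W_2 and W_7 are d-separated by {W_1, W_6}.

6 paths connect W_2 and W_7; each must be blocked for d-separation to hold:
  1. W_2 → W_8 ← W_7 — W_8:collider[blocks] ⇒ blocked
  2. W_2 → W_8 ← W_3 → W_5 → W_7 — W_8:collider[blocks]; W_3:fork[open]; W_5:chain[open] ⇒ blocked
  3. W_2 → W_8 ← W_4 → W_6 ← W_1 → W_5 → W_7 — W_8:collider[blocks]; W_4:fork[open]; W_6:collider[open]; W_1:fork[blocks]; W_5:chain[open] ⇒ blocked
  4. W_2 → W_8 ← W_4 → W_5 → W_7 — W_8:collider[blocks]; W_4:fork[open]; W_5:chain[open] ⇒ blocked
  5. W_2 → W_8 ← W_1 → W_6 ← W_4 → W_5 → W_7 — W_8:collider[blocks]; W_1:fork[blocks]; W_6:collider[open]; W_4:fork[open]; W_5:chain[open] ⇒ blocked
  6. W_2 → W_8 ← W_1 → W_5 → W_7 — W_8:collider[blocks]; W_1:fork[blocks]; W_5:chain[open] ⇒ blocked
Every path is blocked, so W_2 and W_7 are d-separated given {W_1, W_6}.

Yes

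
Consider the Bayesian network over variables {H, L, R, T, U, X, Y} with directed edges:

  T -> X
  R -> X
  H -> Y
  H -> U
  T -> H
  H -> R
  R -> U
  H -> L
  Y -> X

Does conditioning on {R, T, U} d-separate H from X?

4 paths connect H and X; each must be blocked for d-separation to hold:
Path 1: H → R → X
  R is a chain here and R is conditioned on, so the path is blocked at R.
Path 2: H → U ← R → X
  R is a fork here and R is conditioned on, so the path is blocked at R.
Path 3: H → Y → X
  Y is a chain and Y is not conditioned on — no node blocks this path, so it is active.
Path 4: H ← T → X
  T is a fork here and T is conditioned on, so the path is blocked at T.
Since the path H → Y → X is active, H and X are not d-separated given {R, T, U}.

No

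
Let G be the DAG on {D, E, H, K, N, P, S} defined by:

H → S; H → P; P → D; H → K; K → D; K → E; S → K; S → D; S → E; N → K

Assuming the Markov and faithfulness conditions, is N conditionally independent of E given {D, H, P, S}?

Enumerating the 6 paths from N to E and testing each for blocking by {D, H, P, S}:
Path 1: N → K → E
  K is a chain and K is not conditioned on — no node blocks this path, so it is active.
Path 2: N → K → D ← P ← H → S → E
  P is a chain here and P is conditioned on, so the path is blocked at P.
Path 3: N → K → D ← S → E
  S is a fork here and S is conditioned on, so the path is blocked at S.
Path 4: N → K ← H → P → D ← S → E
  H is a fork here and H is conditioned on, so the path is blocked at H.
Path 5: N → K ← H → S → E
  H is a fork here and H is conditioned on, so the path is blocked at H.
Path 6: N → K ← S → E
  S is a fork here and S is conditioned on, so the path is blocked at S.
Since the path N → K → E is active, N and E are not d-separated given {D, H, P, S}.

No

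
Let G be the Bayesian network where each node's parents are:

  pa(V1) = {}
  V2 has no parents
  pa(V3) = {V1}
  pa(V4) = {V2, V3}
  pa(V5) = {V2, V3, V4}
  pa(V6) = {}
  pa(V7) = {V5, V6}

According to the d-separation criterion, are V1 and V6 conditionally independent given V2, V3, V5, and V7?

Enumerating the 3 paths from V1 to V6 and testing each for blocking by {V2, V3, V5, V7}:
  1. V1 → V3 → V5 → V7 ← V6 — V3:chain[blocks]; V5:chain[blocks]; V7:collider[open] ⇒ blocked
  2. V1 → V3 → V4 → V5 → V7 ← V6 — V3:chain[blocks]; V4:chain[open]; V5:chain[blocks]; V7:collider[open] ⇒ blocked
  3. V1 → V3 → V4 ← V2 → V5 → V7 ← V6 — V3:chain[blocks]; V4:collider[open]; V2:fork[blocks]; V5:chain[blocks]; V7:collider[open] ⇒ blocked
Every path is blocked, so V1 and V6 are d-separated given {V2, V3, V5, V7}.

Yes — V1 and V6 are d-separated given {V2, V3, V5, V7}.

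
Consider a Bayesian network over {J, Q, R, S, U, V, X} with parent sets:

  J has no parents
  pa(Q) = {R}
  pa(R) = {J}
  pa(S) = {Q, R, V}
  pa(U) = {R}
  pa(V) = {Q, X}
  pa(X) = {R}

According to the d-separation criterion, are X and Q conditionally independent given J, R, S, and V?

No

There are 6 undirected paths between X and Q; checking each against the conditioning set {J, R, S, V}:
  1. X → V ← Q — V:collider[open] ⇒ active
  2. X → V → S ← Q — V:chain[blocks]; S:collider[open] ⇒ blocked
  3. X → V → S ← R → Q — V:chain[blocks]; S:collider[open]; R:fork[blocks] ⇒ blocked
  4. X ← R → Q — R:fork[blocks] ⇒ blocked
  5. X ← R → S ← Q — R:fork[blocks]; S:collider[open] ⇒ blocked
  6. X ← R → S ← V ← Q — R:fork[blocks]; S:collider[open]; V:chain[blocks] ⇒ blocked
Since the path X → V ← Q is active, X and Q are not d-separated given {J, R, S, V}.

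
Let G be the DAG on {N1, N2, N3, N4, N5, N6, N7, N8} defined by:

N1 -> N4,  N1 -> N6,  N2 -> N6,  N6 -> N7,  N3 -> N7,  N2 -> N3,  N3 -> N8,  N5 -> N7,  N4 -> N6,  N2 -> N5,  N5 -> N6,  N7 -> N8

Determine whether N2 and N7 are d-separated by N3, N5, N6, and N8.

We examine all 6 paths between N2 and N7:
Path 1: N2 → N5 → N6 → N7
  N5 is a chain here and N5 is conditioned on, so the path is blocked at N5.
Path 2: N2 → N5 → N7
  N5 is a chain here and N5 is conditioned on, so the path is blocked at N5.
Path 3: N2 → N6 ← N5 → N7
  N5 is a fork here and N5 is conditioned on, so the path is blocked at N5.
Path 4: N2 → N6 → N7
  N6 is a chain here and N6 is conditioned on, so the path is blocked at N6.
Path 5: N2 → N3 → N7
  N3 is a chain here and N3 is conditioned on, so the path is blocked at N3.
Path 6: N2 → N3 → N8 ← N7
  N3 is a chain here and N3 is conditioned on, so the path is blocked at N3.
All paths are blocked; N2 ⊥ N7 | {N3, N5, N6, N8} holds.

Yes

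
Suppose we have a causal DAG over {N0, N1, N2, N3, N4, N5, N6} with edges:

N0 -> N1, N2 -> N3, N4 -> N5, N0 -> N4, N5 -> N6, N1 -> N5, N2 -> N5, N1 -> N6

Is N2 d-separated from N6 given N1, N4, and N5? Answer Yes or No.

Enumerating the 3 paths from N2 to N6 and testing each for blocking by {N1, N4, N5}:
Path 1: N2 → N5 ← N4 ← N0 → N1 → N6
  N4 is a chain here and N4 is conditioned on, so the path is blocked at N4.
Path 2: N2 → N5 ← N1 → N6
  N1 is a fork here and N1 is conditioned on, so the path is blocked at N1.
Path 3: N2 → N5 → N6
  N5 is a chain here and N5 is conditioned on, so the path is blocked at N5.
Since every path is blocked, d-separation holds.

Yes — N2 and N6 are d-separated given {N1, N4, N5}.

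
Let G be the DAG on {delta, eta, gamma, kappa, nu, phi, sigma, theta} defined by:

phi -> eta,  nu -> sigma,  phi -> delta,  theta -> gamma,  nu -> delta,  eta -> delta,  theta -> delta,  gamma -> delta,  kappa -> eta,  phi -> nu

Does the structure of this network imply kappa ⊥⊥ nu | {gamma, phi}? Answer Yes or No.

Yes — kappa and nu are d-separated given {gamma, phi}.

4 paths connect kappa and nu; each must be blocked for d-separation to hold:
Path 1: kappa → eta → delta ← nu
  delta is a collider here and neither delta nor any of its descendants is conditioned on, so the collider stays closed — the path is blocked at delta.
Path 2: kappa → eta → delta ← phi → nu
  delta is a collider here and neither delta nor any of its descendants is conditioned on, so the collider stays closed — the path is blocked at delta.
Path 3: kappa → eta ← phi → nu
  eta is a collider here and neither eta nor any of its descendants is conditioned on, so the collider stays closed — the path is blocked at eta.
Path 4: kappa → eta ← phi → delta ← nu
  eta is a collider here and neither eta nor any of its descendants is conditioned on, so the collider stays closed — the path is blocked at eta.
Since every path is blocked, d-separation holds.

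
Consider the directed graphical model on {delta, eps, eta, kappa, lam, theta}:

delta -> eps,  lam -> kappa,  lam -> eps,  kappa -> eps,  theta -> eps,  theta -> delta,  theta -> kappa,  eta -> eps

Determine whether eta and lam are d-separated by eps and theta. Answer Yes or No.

No

We examine all 4 paths between eta and lam:
Path 1: eta → eps ← theta → kappa ← lam
  theta is a fork here and theta is conditioned on, so the path is blocked at theta.
Path 2: eta → eps ← lam
  eps is a collider and eps is conditioned on, which opens it — no node blocks this path, so it is active.
Path 3: eta → eps ← delta ← theta → kappa ← lam
  theta is a fork here and theta is conditioned on, so the path is blocked at theta.
Path 4: eta → eps ← kappa ← lam
  eps is a collider and eps is conditioned on, which opens it; kappa is a chain and kappa is not conditioned on — no node blocks this path, so it is active.
Because an active path exists, eta and lam are not d-separated.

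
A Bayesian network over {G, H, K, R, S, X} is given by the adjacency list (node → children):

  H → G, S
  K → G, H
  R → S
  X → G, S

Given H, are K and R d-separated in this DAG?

Yes — K and R are d-separated given {H}.

We examine all 4 paths between K and R:
Path 1: K → G ← X → S ← R
  G is a collider here and neither G nor any of its descendants is conditioned on, so the collider stays closed — the path is blocked at G.
Path 2: K → G ← H → S ← R
  G is a collider here and neither G nor any of its descendants is conditioned on, so the collider stays closed — the path is blocked at G.
Path 3: K → H → S ← R
  H is a chain here and H is conditioned on, so the path is blocked at H.
Path 4: K → H → G ← X → S ← R
  H is a chain here and H is conditioned on, so the path is blocked at H.
All paths are blocked; K ⊥ R | {H} holds.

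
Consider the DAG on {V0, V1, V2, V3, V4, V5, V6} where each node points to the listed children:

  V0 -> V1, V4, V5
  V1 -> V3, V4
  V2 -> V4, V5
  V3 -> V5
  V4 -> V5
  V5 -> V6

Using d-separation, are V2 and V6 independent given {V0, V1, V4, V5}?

Yes

6 paths connect V2 and V6; each must be blocked for d-separation to hold:
  1. V2 → V5 → V6 — V5:chain[blocks] ⇒ blocked
  2. V2 → V4 → V5 → V6 — V4:chain[blocks]; V5:chain[blocks] ⇒ blocked
  3. V2 → V4 ← V1 → V3 → V5 → V6 — V4:collider[open]; V1:fork[blocks]; V3:chain[open]; V5:chain[blocks] ⇒ blocked
  4. V2 → V4 ← V1 ← V0 → V5 → V6 — V4:collider[open]; V1:chain[blocks]; V0:fork[blocks]; V5:chain[blocks] ⇒ blocked
  5. V2 → V4 ← V0 → V5 → V6 — V4:collider[open]; V0:fork[blocks]; V5:chain[blocks] ⇒ blocked
  6. V2 → V4 ← V0 → V1 → V3 → V5 → V6 — V4:collider[open]; V0:fork[blocks]; V1:chain[blocks]; V3:chain[open]; V5:chain[blocks] ⇒ blocked
All paths are blocked; V2 ⊥ V6 | {V0, V1, V4, V5} holds.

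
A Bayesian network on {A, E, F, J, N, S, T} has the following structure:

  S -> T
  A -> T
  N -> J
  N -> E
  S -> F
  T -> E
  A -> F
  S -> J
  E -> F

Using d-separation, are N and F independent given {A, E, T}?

Yes

6 paths connect N and F; each must be blocked for d-separation to hold:
  1. N → J ← S → F — J:collider[blocks]; S:fork[open] ⇒ blocked
  2. N → J ← S → T → E → F — J:collider[blocks]; S:fork[open]; T:chain[blocks]; E:chain[blocks] ⇒ blocked
  3. N → J ← S → T ← A → F — J:collider[blocks]; S:fork[open]; T:collider[open]; A:fork[blocks] ⇒ blocked
  4. N → E → F — E:chain[blocks] ⇒ blocked
  5. N → E ← T ← S → F — E:collider[open]; T:chain[blocks]; S:fork[open] ⇒ blocked
  6. N → E ← T ← A → F — E:collider[open]; T:chain[blocks]; A:fork[blocks] ⇒ blocked
All paths are blocked; N ⊥ F | {A, E, T} holds.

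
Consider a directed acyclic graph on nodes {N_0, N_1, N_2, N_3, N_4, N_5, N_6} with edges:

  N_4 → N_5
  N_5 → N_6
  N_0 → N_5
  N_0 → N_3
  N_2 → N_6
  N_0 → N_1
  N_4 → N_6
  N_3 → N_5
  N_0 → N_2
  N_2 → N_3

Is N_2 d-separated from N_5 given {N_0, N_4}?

No — N_2 and N_5 are not d-separated given {N_0, N_4}.

We examine all 6 paths between N_2 and N_5:
Path 1: N_2 → N_3 → N_5
  N_3 is a chain and N_3 is not conditioned on — no node blocks this path, so it is active.
Path 2: N_2 → N_3 ← N_0 → N_5
  N_3 is a collider here and neither N_3 nor any of its descendants is conditioned on, so the collider stays closed — the path is blocked at N_3.
Path 3: N_2 → N_6 ← N_4 → N_5
  N_6 is a collider here and neither N_6 nor any of its descendants is conditioned on, so the collider stays closed — the path is blocked at N_6.
Path 4: N_2 → N_6 ← N_5
  N_6 is a collider here and neither N_6 nor any of its descendants is conditioned on, so the collider stays closed — the path is blocked at N_6.
Path 5: N_2 ← N_0 → N_3 → N_5
  N_0 is a fork here and N_0 is conditioned on, so the path is blocked at N_0.
Path 6: N_2 ← N_0 → N_5
  N_0 is a fork here and N_0 is conditioned on, so the path is blocked at N_0.
Since the path N_2 → N_3 → N_5 is active, N_2 and N_5 are not d-separated given {N_0, N_4}.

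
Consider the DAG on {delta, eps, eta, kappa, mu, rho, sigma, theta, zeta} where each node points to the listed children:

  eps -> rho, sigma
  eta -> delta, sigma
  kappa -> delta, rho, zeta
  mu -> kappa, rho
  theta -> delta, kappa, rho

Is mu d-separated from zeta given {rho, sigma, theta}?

There are 6 undirected paths between mu and zeta; checking each against the conditioning set {rho, sigma, theta}:
Path 1: mu → kappa → zeta
  kappa is a chain and kappa is not conditioned on — no node blocks this path, so it is active.
Path 2: mu → rho ← theta → kappa → zeta
  theta is a fork here and theta is conditioned on, so the path is blocked at theta.
Path 3: mu → rho ← theta → delta ← kappa → zeta
  theta is a fork here and theta is conditioned on, so the path is blocked at theta.
Path 4: mu → rho ← eps → sigma ← eta → delta ← theta → kappa → zeta
  delta is a collider here and neither delta nor any of its descendants is conditioned on, so the collider stays closed — the path is blocked at delta.
Path 5: mu → rho ← eps → sigma ← eta → delta ← kappa → zeta
  delta is a collider here and neither delta nor any of its descendants is conditioned on, so the collider stays closed — the path is blocked at delta.
Path 6: mu → rho ← kappa → zeta
  rho is a collider and rho is conditioned on, which opens it; kappa is a fork and kappa is not conditioned on — no node blocks this path, so it is active.
Since the path mu → kappa → zeta is active, mu and zeta are not d-separated given {rho, sigma, theta}.

No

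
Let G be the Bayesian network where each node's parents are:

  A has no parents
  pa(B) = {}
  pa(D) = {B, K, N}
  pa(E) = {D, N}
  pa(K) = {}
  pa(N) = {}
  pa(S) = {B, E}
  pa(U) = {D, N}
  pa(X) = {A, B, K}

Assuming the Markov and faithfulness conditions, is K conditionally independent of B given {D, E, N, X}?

No

5 paths connect K and B; each must be blocked for d-separation to hold:
Path 1: K → D ← N → E → S ← B
  N is a fork here and N is conditioned on, so the path is blocked at N.
Path 2: K → D → U ← N → E → S ← B
  D is a chain here and D is conditioned on, so the path is blocked at D.
Path 3: K → D → E → S ← B
  D is a chain here and D is conditioned on, so the path is blocked at D.
Path 4: K → D ← B
  D is a collider and D is conditioned on, which opens it — no node blocks this path, so it is active.
Path 5: K → X ← B
  X is a collider and X is conditioned on, which opens it — no node blocks this path, so it is active.
At least one path is unblocked, so d-separation fails.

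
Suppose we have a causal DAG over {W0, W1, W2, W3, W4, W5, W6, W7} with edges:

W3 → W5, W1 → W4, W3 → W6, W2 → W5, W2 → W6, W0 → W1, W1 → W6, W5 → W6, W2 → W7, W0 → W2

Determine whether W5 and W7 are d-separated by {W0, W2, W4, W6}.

There are 5 undirected paths between W5 and W7; checking each against the conditioning set {W0, W2, W4, W6}:
Path 1: W5 → W6 ← W2 → W7
  W2 is a fork here and W2 is conditioned on, so the path is blocked at W2.
Path 2: W5 → W6 ← W1 ← W0 → W2 → W7
  W0 is a fork here and W0 is conditioned on, so the path is blocked at W0.
Path 3: W5 ← W2 → W7
  W2 is a fork here and W2 is conditioned on, so the path is blocked at W2.
Path 4: W5 ← W3 → W6 ← W2 → W7
  W2 is a fork here and W2 is conditioned on, so the path is blocked at W2.
Path 5: W5 ← W3 → W6 ← W1 ← W0 → W2 → W7
  W0 is a fork here and W0 is conditioned on, so the path is blocked at W0.
Since every path is blocked, d-separation holds.

Yes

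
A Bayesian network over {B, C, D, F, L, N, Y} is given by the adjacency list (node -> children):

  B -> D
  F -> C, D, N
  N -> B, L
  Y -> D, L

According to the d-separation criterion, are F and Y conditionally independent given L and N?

4 paths connect F and Y; each must be blocked for d-separation to hold:
Path 1: F → N → B → D ← Y
  N is a chain here and N is conditioned on, so the path is blocked at N.
Path 2: F → N → L ← Y
  N is a chain here and N is conditioned on, so the path is blocked at N.
Path 3: F → D ← B ← N → L ← Y
  D is a collider here and neither D nor any of its descendants is conditioned on, so the collider stays closed — the path is blocked at D.
Path 4: F → D ← Y
  D is a collider here and neither D nor any of its descendants is conditioned on, so the collider stays closed — the path is blocked at D.
Every path is blocked, so F and Y are d-separated given {L, N}.

Yes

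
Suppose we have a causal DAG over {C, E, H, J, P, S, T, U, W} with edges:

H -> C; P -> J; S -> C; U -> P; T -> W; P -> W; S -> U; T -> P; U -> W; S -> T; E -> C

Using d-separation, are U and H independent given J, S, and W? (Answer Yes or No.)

There are 5 undirected paths between U and H; checking each against the conditioning set {J, S, W}:
  1. U ← S → C ← H — S:fork[blocks]; C:collider[blocks] ⇒ blocked
  2. U → W ← T ← S → C ← H — W:collider[open]; T:chain[open]; S:fork[blocks]; C:collider[blocks] ⇒ blocked
  3. U → W ← P ← T ← S → C ← H — W:collider[open]; P:chain[open]; T:chain[open]; S:fork[blocks]; C:collider[blocks] ⇒ blocked
  4. U → P ← T ← S → C ← H — P:collider[open]; T:chain[open]; S:fork[blocks]; C:collider[blocks] ⇒ blocked
  5. U → P → W ← T ← S → C ← H — P:chain[open]; W:collider[open]; T:chain[open]; S:fork[blocks]; C:collider[blocks] ⇒ blocked
Since every path is blocked, d-separation holds.

Yes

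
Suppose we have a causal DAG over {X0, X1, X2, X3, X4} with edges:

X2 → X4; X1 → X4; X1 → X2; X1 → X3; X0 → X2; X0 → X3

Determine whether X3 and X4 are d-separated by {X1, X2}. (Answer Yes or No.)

We examine all 4 paths between X3 and X4:
Path 1: X3 ← X1 → X4
  X1 is a fork here and X1 is conditioned on, so the path is blocked at X1.
Path 2: X3 ← X1 → X2 → X4
  X1 is a fork here and X1 is conditioned on, so the path is blocked at X1.
Path 3: X3 ← X0 → X2 ← X1 → X4
  X1 is a fork here and X1 is conditioned on, so the path is blocked at X1.
Path 4: X3 ← X0 → X2 → X4
  X2 is a chain here and X2 is conditioned on, so the path is blocked at X2.
All paths are blocked; X3 ⊥ X4 | {X1, X2} holds.

Yes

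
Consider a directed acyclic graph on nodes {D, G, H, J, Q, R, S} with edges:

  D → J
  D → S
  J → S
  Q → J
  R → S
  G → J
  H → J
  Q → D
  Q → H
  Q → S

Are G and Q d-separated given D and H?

We examine all 6 paths between G and Q:
Path 1: G → J ← D ← Q
  J is a collider here and neither J nor any of its descendants is conditioned on, so the collider stays closed — the path is blocked at J.
Path 2: G → J ← D → S ← Q
  J is a collider here and neither J nor any of its descendants is conditioned on, so the collider stays closed — the path is blocked at J.
Path 3: G → J ← Q
  J is a collider here and neither J nor any of its descendants is conditioned on, so the collider stays closed — the path is blocked at J.
Path 4: G → J ← H ← Q
  J is a collider here and neither J nor any of its descendants is conditioned on, so the collider stays closed — the path is blocked at J.
Path 5: G → J → S ← D ← Q
  S is a collider here and neither S nor any of its descendants is conditioned on, so the collider stays closed — the path is blocked at S.
Path 6: G → J → S ← Q
  S is a collider here and neither S nor any of its descendants is conditioned on, so the collider stays closed — the path is blocked at S.
Every path is blocked, so G and Q are d-separated given {D, H}.

Yes — G and Q are d-separated given {D, H}.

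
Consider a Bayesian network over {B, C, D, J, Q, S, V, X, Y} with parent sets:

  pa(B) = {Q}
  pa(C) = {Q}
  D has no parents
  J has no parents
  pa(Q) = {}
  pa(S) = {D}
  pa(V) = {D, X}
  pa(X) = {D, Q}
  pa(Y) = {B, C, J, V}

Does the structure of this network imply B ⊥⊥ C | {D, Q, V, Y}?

6 paths connect B and C; each must be blocked for d-separation to hold:
Path 1: B ← Q → X → V → Y ← C
  Q is a fork here and Q is conditioned on, so the path is blocked at Q.
Path 2: B ← Q → X ← D → V → Y ← C
  Q is a fork here and Q is conditioned on, so the path is blocked at Q.
Path 3: B ← Q → C
  Q is a fork here and Q is conditioned on, so the path is blocked at Q.
Path 4: B → Y ← C
  Y is a collider and Y is conditioned on, which opens it — no node blocks this path, so it is active.
Path 5: B → Y ← V ← X ← Q → C
  V is a chain here and V is conditioned on, so the path is blocked at V.
Path 6: B → Y ← V ← D → X ← Q → C
  V is a chain here and V is conditioned on, so the path is blocked at V.
Since the path B → Y ← C is active, B and C are not d-separated given {D, Q, V, Y}.

No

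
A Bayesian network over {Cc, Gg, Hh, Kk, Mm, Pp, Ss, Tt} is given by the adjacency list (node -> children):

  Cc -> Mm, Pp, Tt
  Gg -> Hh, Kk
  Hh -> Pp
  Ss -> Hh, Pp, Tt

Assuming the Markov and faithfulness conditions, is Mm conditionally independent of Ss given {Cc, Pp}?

3 paths connect Mm and Ss; each must be blocked for d-separation to hold:
Path 1: Mm ← Cc → Pp ← Hh ← Ss
  Cc is a fork here and Cc is conditioned on, so the path is blocked at Cc.
Path 2: Mm ← Cc → Pp ← Ss
  Cc is a fork here and Cc is conditioned on, so the path is blocked at Cc.
Path 3: Mm ← Cc → Tt ← Ss
  Cc is a fork here and Cc is conditioned on, so the path is blocked at Cc.
Since every path is blocked, d-separation holds.

Yes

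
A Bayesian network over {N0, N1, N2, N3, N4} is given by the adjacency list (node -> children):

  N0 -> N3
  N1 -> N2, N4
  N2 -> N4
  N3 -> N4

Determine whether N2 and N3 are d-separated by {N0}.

Yes — N2 and N3 are d-separated given {N0}.

2 paths connect N2 and N3; each must be blocked for d-separation to hold:
Path 1: N2 ← N1 → N4 ← N3
  N4 is a collider here and neither N4 nor any of its descendants is conditioned on, so the collider stays closed — the path is blocked at N4.
Path 2: N2 → N4 ← N3
  N4 is a collider here and neither N4 nor any of its descendants is conditioned on, so the collider stays closed — the path is blocked at N4.
Since every path is blocked, d-separation holds.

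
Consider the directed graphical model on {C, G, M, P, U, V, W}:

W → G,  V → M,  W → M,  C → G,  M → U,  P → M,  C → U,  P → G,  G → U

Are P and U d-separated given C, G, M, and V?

Yes

6 paths connect P and U; each must be blocked for d-separation to hold:
Path 1: P → M → U
  M is a chain here and M is conditioned on, so the path is blocked at M.
Path 2: P → M ← W → G → U
  G is a chain here and G is conditioned on, so the path is blocked at G.
Path 3: P → M ← W → G ← C → U
  C is a fork here and C is conditioned on, so the path is blocked at C.
Path 4: P → G → U
  G is a chain here and G is conditioned on, so the path is blocked at G.
Path 5: P → G ← C → U
  C is a fork here and C is conditioned on, so the path is blocked at C.
Path 6: P → G ← W → M → U
  M is a chain here and M is conditioned on, so the path is blocked at M.
All paths are blocked; P ⊥ U | {C, G, M, V} holds.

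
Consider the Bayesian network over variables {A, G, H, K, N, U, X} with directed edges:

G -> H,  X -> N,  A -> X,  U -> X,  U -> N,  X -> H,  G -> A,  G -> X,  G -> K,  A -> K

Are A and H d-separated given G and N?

6 paths connect A and H; each must be blocked for d-separation to hold:
Path 1: A ← G → H
  G is a fork here and G is conditioned on, so the path is blocked at G.
Path 2: A ← G → X → H
  G is a fork here and G is conditioned on, so the path is blocked at G.
Path 3: A → X → H
  X is a chain and X is not conditioned on — no node blocks this path, so it is active.
Path 4: A → X ← G → H
  G is a fork here and G is conditioned on, so the path is blocked at G.
Path 5: A → K ← G → H
  K is a collider here and neither K nor any of its descendants is conditioned on, so the collider stays closed — the path is blocked at K.
Path 6: A → K ← G → X → H
  K is a collider here and neither K nor any of its descendants is conditioned on, so the collider stays closed — the path is blocked at K.
Since the path A → X → H is active, A and H are not d-separated given {G, N}.

No — A and H are not d-separated given {G, N}.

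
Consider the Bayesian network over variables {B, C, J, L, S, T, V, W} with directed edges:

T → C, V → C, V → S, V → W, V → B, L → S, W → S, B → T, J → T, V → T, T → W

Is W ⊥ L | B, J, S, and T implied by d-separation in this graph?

5 paths connect W and L; each must be blocked for d-separation to hold:
Path 1: W ← V → S ← L
  V is a fork and V is not conditioned on; S is a collider and S is conditioned on, which opens it — no node blocks this path, so it is active.
Path 2: W → S ← L
  S is a collider and S is conditioned on, which opens it — no node blocks this path, so it is active.
Path 3: W ← T ← B ← V → S ← L
  T is a chain here and T is conditioned on, so the path is blocked at T.
Path 4: W ← T ← V → S ← L
  T is a chain here and T is conditioned on, so the path is blocked at T.
Path 5: W ← T → C ← V → S ← L
  T is a fork here and T is conditioned on, so the path is blocked at T.
At least one path is unblocked, so d-separation fails.

No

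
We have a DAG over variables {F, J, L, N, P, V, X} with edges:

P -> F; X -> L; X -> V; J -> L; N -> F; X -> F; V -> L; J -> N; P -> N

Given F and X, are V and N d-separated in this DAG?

Yes — V and N are d-separated given {F, X}.

Enumerating the 6 paths from V to N and testing each for blocking by {F, X}:
Path 1: V ← X → F ← N
  X is a fork here and X is conditioned on, so the path is blocked at X.
Path 2: V ← X → F ← P → N
  X is a fork here and X is conditioned on, so the path is blocked at X.
Path 3: V ← X → L ← J → N
  X is a fork here and X is conditioned on, so the path is blocked at X.
Path 4: V → L ← X → F ← N
  L is a collider here and neither L nor any of its descendants is conditioned on, so the collider stays closed — the path is blocked at L.
Path 5: V → L ← X → F ← P → N
  L is a collider here and neither L nor any of its descendants is conditioned on, so the collider stays closed — the path is blocked at L.
Path 6: V → L ← J → N
  L is a collider here and neither L nor any of its descendants is conditioned on, so the collider stays closed — the path is blocked at L.
All paths are blocked; V ⊥ N | {F, X} holds.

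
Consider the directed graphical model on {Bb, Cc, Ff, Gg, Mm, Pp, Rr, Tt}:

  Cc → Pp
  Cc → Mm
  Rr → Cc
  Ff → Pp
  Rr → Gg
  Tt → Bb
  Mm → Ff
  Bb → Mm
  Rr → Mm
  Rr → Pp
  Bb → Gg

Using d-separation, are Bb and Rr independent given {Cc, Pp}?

Enumerating the 6 paths from Bb to Rr and testing each for blocking by {Cc, Pp}:
  1. Bb → Mm ← Cc → Pp ← Rr — Mm:collider[open]; Cc:fork[blocks]; Pp:collider[open] ⇒ blocked
  2. Bb → Mm ← Cc ← Rr — Mm:collider[open]; Cc:chain[blocks] ⇒ blocked
  3. Bb → Mm → Ff → Pp ← Cc ← Rr — Mm:chain[open]; Ff:chain[open]; Pp:collider[open]; Cc:chain[blocks] ⇒ blocked
  4. Bb → Mm → Ff → Pp ← Rr — Mm:chain[open]; Ff:chain[open]; Pp:collider[open] ⇒ active
  5. Bb → Mm ← Rr — Mm:collider[open] ⇒ active
  6. Bb → Gg ← Rr — Gg:collider[blocks] ⇒ blocked
Since the path Bb → Mm → Ff → Pp ← Rr is active, Bb and Rr are not d-separated given {Cc, Pp}.

No — Bb and Rr are not d-separated given {Cc, Pp}.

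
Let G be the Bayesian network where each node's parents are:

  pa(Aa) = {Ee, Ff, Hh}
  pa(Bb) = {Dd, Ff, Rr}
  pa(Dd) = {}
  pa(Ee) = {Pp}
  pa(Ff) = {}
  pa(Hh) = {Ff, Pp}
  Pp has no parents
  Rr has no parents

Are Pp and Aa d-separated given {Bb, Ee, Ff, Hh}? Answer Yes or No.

We examine all 3 paths between Pp and Aa:
  1. Pp → Ee → Aa — Ee:chain[blocks] ⇒ blocked
  2. Pp → Hh ← Ff → Aa — Hh:collider[open]; Ff:fork[blocks] ⇒ blocked
  3. Pp → Hh → Aa — Hh:chain[blocks] ⇒ blocked
Every path is blocked, so Pp and Aa are d-separated given {Bb, Ee, Ff, Hh}.

Yes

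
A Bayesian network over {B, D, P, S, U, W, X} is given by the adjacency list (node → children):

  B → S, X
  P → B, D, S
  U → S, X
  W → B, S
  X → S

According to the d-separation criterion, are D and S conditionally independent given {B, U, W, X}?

Enumerating the 5 paths from D to S and testing each for blocking by {B, U, W, X}:
Path 1: D ← P → S
  P is a fork and P is not conditioned on — no node blocks this path, so it is active.
Path 2: D ← P → B ← W → S
  W is a fork here and W is conditioned on, so the path is blocked at W.
Path 3: D ← P → B → S
  B is a chain here and B is conditioned on, so the path is blocked at B.
Path 4: D ← P → B → X ← U → S
  B is a chain here and B is conditioned on, so the path is blocked at B.
Path 5: D ← P → B → X → S
  B is a chain here and B is conditioned on, so the path is blocked at B.
Since the path D ← P → S is active, D and S are not d-separated given {B, U, W, X}.

No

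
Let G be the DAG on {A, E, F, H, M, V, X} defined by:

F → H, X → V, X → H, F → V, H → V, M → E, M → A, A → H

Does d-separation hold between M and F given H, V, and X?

Enumerating the 3 paths from M to F and testing each for blocking by {H, V, X}:
  1. M → A → H ← X → V ← F — A:chain[open]; H:collider[open]; X:fork[blocks]; V:collider[open] ⇒ blocked
  2. M → A → H → V ← F — A:chain[open]; H:chain[blocks]; V:collider[open] ⇒ blocked
  3. M → A → H ← F — A:chain[open]; H:collider[open] ⇒ active
Since the path M → A → H ← F is active, M and F are not d-separated given {H, V, X}.

No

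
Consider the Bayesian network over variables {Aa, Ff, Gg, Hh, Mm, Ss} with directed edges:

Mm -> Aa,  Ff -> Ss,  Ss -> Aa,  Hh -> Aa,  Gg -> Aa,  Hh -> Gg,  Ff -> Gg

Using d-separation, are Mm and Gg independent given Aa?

No

We examine all 3 paths between Mm and Gg:
Path 1: Mm → Aa ← Hh → Gg
  Aa is a collider and Aa is conditioned on, which opens it; Hh is a fork and Hh is not conditioned on — no node blocks this path, so it is active.
Path 2: Mm → Aa ← Gg
  Aa is a collider and Aa is conditioned on, which opens it — no node blocks this path, so it is active.
Path 3: Mm → Aa ← Ss ← Ff → Gg
  Aa is a collider and Aa is conditioned on, which opens it; Ss is a chain and Ss is not conditioned on; Ff is a fork and Ff is not conditioned on — no node blocks this path, so it is active.
Since the path Mm → Aa ← Hh → Gg is active, Mm and Gg are not d-separated given {Aa}.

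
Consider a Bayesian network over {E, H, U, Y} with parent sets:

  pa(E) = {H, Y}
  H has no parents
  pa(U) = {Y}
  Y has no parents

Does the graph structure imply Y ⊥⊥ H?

Yes

Only one path connects Y and H:
  1. Y → E ← H — E:collider[blocks] ⇒ blocked
Every path is blocked, so Y and H are d-separated given ∅.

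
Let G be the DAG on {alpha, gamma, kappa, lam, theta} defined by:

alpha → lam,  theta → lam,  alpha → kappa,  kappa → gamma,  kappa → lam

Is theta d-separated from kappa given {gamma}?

Yes

There are 2 undirected paths between theta and kappa; checking each against the conditioning set {gamma}:
Path 1: theta → lam ← kappa
  lam is a collider here and neither lam nor any of its descendants is conditioned on, so the collider stays closed — the path is blocked at lam.
Path 2: theta → lam ← alpha → kappa
  lam is a collider here and neither lam nor any of its descendants is conditioned on, so the collider stays closed — the path is blocked at lam.
Since every path is blocked, d-separation holds.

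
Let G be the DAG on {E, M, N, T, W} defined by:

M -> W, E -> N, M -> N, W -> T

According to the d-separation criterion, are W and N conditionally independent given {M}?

Yes — W and N are d-separated given {M}.

There is one path between W and N:
Path 1: W ← M → N
  M is a fork here and M is conditioned on, so the path is blocked at M.
Since every path is blocked, d-separation holds.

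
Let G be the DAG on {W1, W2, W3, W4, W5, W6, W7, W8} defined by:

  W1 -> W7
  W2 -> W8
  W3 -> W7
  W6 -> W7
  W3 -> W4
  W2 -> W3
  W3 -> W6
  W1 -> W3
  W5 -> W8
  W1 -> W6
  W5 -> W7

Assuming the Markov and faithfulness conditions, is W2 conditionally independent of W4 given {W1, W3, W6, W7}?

Yes

Enumerating the 6 paths from W2 to W4 and testing each for blocking by {W1, W3, W6, W7}:
Path 1: W2 → W3 → W4
  W3 is a chain here and W3 is conditioned on, so the path is blocked at W3.
Path 2: W2 → W8 ← W5 → W7 ← W6 ← W3 → W4
  W8 is a collider here and neither W8 nor any of its descendants is conditioned on, so the collider stays closed — the path is blocked at W8.
Path 3: W2 → W8 ← W5 → W7 ← W6 ← W1 → W3 → W4
  W8 is a collider here and neither W8 nor any of its descendants is conditioned on, so the collider stays closed — the path is blocked at W8.
Path 4: W2 → W8 ← W5 → W7 ← W3 → W4
  W8 is a collider here and neither W8 nor any of its descendants is conditioned on, so the collider stays closed — the path is blocked at W8.
Path 5: W2 → W8 ← W5 → W7 ← W1 → W6 ← W3 → W4
  W8 is a collider here and neither W8 nor any of its descendants is conditioned on, so the collider stays closed — the path is blocked at W8.
Path 6: W2 → W8 ← W5 → W7 ← W1 → W3 → W4
  W8 is a collider here and neither W8 nor any of its descendants is conditioned on, so the collider stays closed — the path is blocked at W8.
Every path is blocked, so W2 and W4 are d-separated given {W1, W3, W6, W7}.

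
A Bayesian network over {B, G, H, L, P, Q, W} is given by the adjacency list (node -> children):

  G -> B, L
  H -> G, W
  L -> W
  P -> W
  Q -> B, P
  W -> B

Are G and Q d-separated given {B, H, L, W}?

No

There are 6 undirected paths between G and Q; checking each against the conditioning set {B, H, L, W}:
Path 1: G → B ← W ← P ← Q
  W is a chain here and W is conditioned on, so the path is blocked at W.
Path 2: G → B ← Q
  B is a collider and B is conditioned on, which opens it — no node blocks this path, so it is active.
Path 3: G ← H → W → B ← Q
  H is a fork here and H is conditioned on, so the path is blocked at H.
Path 4: G ← H → W ← P ← Q
  H is a fork here and H is conditioned on, so the path is blocked at H.
Path 5: G → L → W → B ← Q
  L is a chain here and L is conditioned on, so the path is blocked at L.
Path 6: G → L → W ← P ← Q
  L is a chain here and L is conditioned on, so the path is blocked at L.
Since the path G → B ← Q is active, G and Q are not d-separated given {B, H, L, W}.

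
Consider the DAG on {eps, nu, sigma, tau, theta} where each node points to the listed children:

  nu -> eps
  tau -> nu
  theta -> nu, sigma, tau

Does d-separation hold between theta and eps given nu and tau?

2 paths connect theta and eps; each must be blocked for d-separation to hold:
Path 1: theta → nu → eps
  nu is a chain here and nu is conditioned on, so the path is blocked at nu.
Path 2: theta → tau → nu → eps
  tau is a chain here and tau is conditioned on, so the path is blocked at tau.
All paths are blocked; theta ⊥ eps | {nu, tau} holds.

Yes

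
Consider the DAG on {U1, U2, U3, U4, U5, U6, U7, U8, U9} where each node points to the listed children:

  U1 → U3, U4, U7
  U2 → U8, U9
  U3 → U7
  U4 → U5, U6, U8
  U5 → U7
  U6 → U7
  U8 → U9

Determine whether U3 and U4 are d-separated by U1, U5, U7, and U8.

No

Enumerating the 6 paths from U3 to U4 and testing each for blocking by {U1, U5, U7, U8}:
Path 1: U3 → U7 ← U5 ← U4
  U5 is a chain here and U5 is conditioned on, so the path is blocked at U5.
Path 2: U3 → U7 ← U6 ← U4
  U7 is a collider and U7 is conditioned on, which opens it; U6 is a chain and U6 is not conditioned on — no node blocks this path, so it is active.
Path 3: U3 → U7 ← U1 → U4
  U1 is a fork here and U1 is conditioned on, so the path is blocked at U1.
Path 4: U3 ← U1 → U7 ← U5 ← U4
  U1 is a fork here and U1 is conditioned on, so the path is blocked at U1.
Path 5: U3 ← U1 → U7 ← U6 ← U4
  U1 is a fork here and U1 is conditioned on, so the path is blocked at U1.
Path 6: U3 ← U1 → U4
  U1 is a fork here and U1 is conditioned on, so the path is blocked at U1.
Since the path U3 → U7 ← U6 ← U4 is active, U3 and U4 are not d-separated given {U1, U5, U7, U8}.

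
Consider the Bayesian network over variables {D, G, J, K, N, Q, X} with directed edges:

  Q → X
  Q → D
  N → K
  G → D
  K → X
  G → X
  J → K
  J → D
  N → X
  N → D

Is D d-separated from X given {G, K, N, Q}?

Yes — D and X are d-separated given {G, K, N, Q}.

Enumerating the 6 paths from D to X and testing each for blocking by {G, K, N, Q}:
  1. D ← G → X — G:fork[blocks] ⇒ blocked
  2. D ← Q → X — Q:fork[blocks] ⇒ blocked
  3. D ← N → K → X — N:fork[blocks]; K:chain[blocks] ⇒ blocked
  4. D ← N → X — N:fork[blocks] ⇒ blocked
  5. D ← J → K ← N → X — J:fork[open]; K:collider[open]; N:fork[blocks] ⇒ blocked
  6. D ← J → K → X — J:fork[open]; K:chain[blocks] ⇒ blocked
Every path is blocked, so D and X are d-separated given {G, K, N, Q}.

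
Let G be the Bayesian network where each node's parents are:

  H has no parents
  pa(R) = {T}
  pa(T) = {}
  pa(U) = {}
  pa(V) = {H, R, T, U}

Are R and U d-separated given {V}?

There are 2 undirected paths between R and U; checking each against the conditioning set {V}:
Path 1: R → V ← U
  V is a collider and V is conditioned on, which opens it — no node blocks this path, so it is active.
Path 2: R ← T → V ← U
  T is a fork and T is not conditioned on; V is a collider and V is conditioned on, which opens it — no node blocks this path, so it is active.
Because an active path exists, R and U are not d-separated.

No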